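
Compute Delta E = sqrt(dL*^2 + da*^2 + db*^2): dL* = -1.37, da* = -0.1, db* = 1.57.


Formula: Delta E = sqrt(dL*^2 + da*^2 + db*^2)
Step 1: dL*^2 = (-1.37)^2 = 1.8769
Step 2: da*^2 = (-0.1)^2 = 0.01
Step 3: db*^2 = 1.57^2 = 2.4649
Step 4: Sum = 1.8769 + 0.01 + 2.4649 = 4.3518
Step 5: Delta E = sqrt(4.3518) = 2.09

2.09 Delta E


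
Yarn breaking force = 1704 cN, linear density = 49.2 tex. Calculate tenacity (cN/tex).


Formula: Tenacity = Breaking force / Linear density
Tenacity = 1704 cN / 49.2 tex
Tenacity = 34.63 cN/tex

34.63 cN/tex


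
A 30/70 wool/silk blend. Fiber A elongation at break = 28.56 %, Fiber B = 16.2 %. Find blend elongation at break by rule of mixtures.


Formula: Blend property = (fraction_A * property_A) + (fraction_B * property_B)
Step 1: Contribution A = 30/100 * 28.56 % = 8.568 %
Step 2: Contribution B = 70/100 * 16.2 % = 11.34 %
Step 3: Blend elongation at break = 8.568 + 11.34 = 19.908 %

19.908 %


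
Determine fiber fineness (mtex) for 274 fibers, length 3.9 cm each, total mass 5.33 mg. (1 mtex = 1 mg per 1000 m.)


Formula: fineness (mtex) = mass (mg) / total length (km) = (mass_mg / total_length_m) * 1000
Step 1: Convert fiber length: 3.9 cm = 0.039 m
Step 2: Total fiber length = 274 * 0.039 = 10.686 m
Step 3: Linear density = 5.33 mg / 10.686 m = 0.4988 mg/m
Step 4: fineness = 0.4988 * 1000 = 498.8 mtex

498.8 mtex


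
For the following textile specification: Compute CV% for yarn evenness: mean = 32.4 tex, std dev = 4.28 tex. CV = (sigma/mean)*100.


Formula: CV% = (standard deviation / mean) * 100
Step 1: Ratio = 4.28 / 32.4 = 0.132099
Step 2: CV% = 0.132099 * 100 = 13.2099% ≈ 13.2%

13.2%


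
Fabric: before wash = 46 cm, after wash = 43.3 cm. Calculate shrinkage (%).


Formula: Shrinkage% = ((L_before - L_after) / L_before) * 100
Step 1: Shrinkage = 46 - 43.3 = 2.7 cm
Step 2: Shrinkage% = (2.7 / 46) * 100
Step 3: Shrinkage% = 0.058696 * 100 = 5.8696% ≈ 5.9%

5.9%


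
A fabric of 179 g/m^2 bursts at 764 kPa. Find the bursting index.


Formula: Bursting Index = Bursting Strength / Fabric GSM
BI = 764 kPa / 179 g/m^2
BI = 4.268 kPa/(g/m^2)

4.268 kPa/(g/m^2)


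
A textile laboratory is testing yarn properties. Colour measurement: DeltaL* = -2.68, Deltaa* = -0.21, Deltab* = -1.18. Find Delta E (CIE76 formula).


Formula: Delta E = sqrt(dL*^2 + da*^2 + db*^2)
Step 1: dL*^2 = (-2.68)^2 = 7.1824
Step 2: da*^2 = (-0.21)^2 = 0.0441
Step 3: db*^2 = (-1.18)^2 = 1.3924
Step 4: Sum = 7.1824 + 0.0441 + 1.3924 = 8.6189
Step 5: Delta E = sqrt(8.6189) = 2.94

2.94 Delta E


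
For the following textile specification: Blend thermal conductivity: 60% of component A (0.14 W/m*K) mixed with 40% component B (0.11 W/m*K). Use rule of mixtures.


Formula: Blend property = (fraction_A * property_A) + (fraction_B * property_B)
Step 1: Contribution A = 60/100 * 0.14 W/m*K = 0.084 W/m*K
Step 2: Contribution B = 40/100 * 0.11 W/m*K = 0.044 W/m*K
Step 3: Blend thermal conductivity = 0.084 + 0.044 = 0.128 W/m*K

0.128 W/m*K


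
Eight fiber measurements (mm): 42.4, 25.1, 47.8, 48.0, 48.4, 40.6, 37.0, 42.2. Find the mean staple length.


Formula: Mean = sum of lengths / count
Sum = 42.4 + 25.1 + 47.8 + 48.0 + 48.4 + 40.6 + 37.0 + 42.2
Sum = 331.5 mm
Mean = 331.5 / 8 = 41.44 mm

41.44 mm


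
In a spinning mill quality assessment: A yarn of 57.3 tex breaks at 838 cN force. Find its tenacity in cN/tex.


Formula: Tenacity = Breaking force / Linear density
Tenacity = 838 cN / 57.3 tex
Tenacity = 14.62 cN/tex

14.62 cN/tex


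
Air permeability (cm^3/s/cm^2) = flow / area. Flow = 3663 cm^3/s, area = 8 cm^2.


Formula: Air Permeability = Airflow / Test Area
AP = 3663 cm^3/s / 8 cm^2
AP = 457.9 cm^3/s/cm^2

457.9 cm^3/s/cm^2


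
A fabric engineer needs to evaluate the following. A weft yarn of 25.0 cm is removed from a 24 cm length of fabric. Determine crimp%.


Formula: Crimp% = ((L_yarn - L_fabric) / L_fabric) * 100
Step 1: Extension = 25.0 - 24 = 1.0 cm
Step 2: Crimp% = (1.0 / 24) * 100
Step 3: Crimp% = 0.041667 * 100 = 4.1667% ≈ 4.2%

4.2%


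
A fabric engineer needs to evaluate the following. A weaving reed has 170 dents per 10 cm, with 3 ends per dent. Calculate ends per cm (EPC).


Formula: EPC = (dents per 10 cm * ends per dent) / 10
Step 1: Total ends per 10 cm = 170 * 3 = 510
Step 2: EPC = 510 / 10 = 51.0 ends/cm

51.0 ends/cm


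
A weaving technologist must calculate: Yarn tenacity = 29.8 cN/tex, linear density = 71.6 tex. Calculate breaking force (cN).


Formula: Breaking force = Tenacity * Linear density
F = 29.8 cN/tex * 71.6 tex
F = 2133.68 cN

2133.68 cN


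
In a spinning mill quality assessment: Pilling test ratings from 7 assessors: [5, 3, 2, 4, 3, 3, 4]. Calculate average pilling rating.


Formula: Mean = sum / count
Sum = 5 + 3 + 2 + 4 + 3 + 3 + 4 = 24
Mean = 24 / 7 = 3.4

3.4


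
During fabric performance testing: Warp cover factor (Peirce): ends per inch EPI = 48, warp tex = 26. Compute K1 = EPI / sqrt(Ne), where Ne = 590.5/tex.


Formula: K1 = EPI / sqrt(Ne), with Ne = 590.5 / tex_warp
Step 1: Ne = 590.5 / 26 = 22.712
Step 2: sqrt(Ne) = sqrt(22.712) = 4.7657
Step 3: K1 = 48 / 4.7657 = 10.1

10.1


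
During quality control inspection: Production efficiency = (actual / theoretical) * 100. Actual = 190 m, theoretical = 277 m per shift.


Formula: Efficiency% = (Actual output / Theoretical output) * 100
Efficiency% = (190 / 277) * 100
Efficiency% = 0.685921 * 100 = 68.5921% ≈ 68.6%

68.6%


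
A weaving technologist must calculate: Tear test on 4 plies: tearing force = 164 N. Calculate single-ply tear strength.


Formula: Per-ply strength = Total force / Number of plies
Per-ply = 164 N / 4
Per-ply = 41 N

41 N


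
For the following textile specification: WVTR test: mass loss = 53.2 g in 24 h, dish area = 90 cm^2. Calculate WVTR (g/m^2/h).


Formula: WVTR = mass_loss / (area * time)
Step 1: Convert area: 90 cm^2 = 0.009 m^2
Step 2: WVTR = 53.2 g / (0.009 m^2 * 24 h)
Step 3: WVTR = 53.2 / 0.216 = 246.3 g/m^2/h

246.3 g/m^2/h


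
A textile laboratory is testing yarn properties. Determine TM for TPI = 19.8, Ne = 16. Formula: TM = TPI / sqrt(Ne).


Formula: TM = TPI / sqrt(Ne)
Step 1: sqrt(Ne) = sqrt(16) = 4
Step 2: TM = 19.8 / 4 = 4.95

4.95 TM


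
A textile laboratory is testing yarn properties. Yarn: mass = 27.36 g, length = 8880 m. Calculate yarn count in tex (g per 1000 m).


Formula: Tex = (mass_g / length_m) * 1000
Substituting: Tex = (27.36 / 8880) * 1000
Intermediate: 27.36 / 8880 = 0.00308108 g/m
Tex = 0.00308108 * 1000 = 3.08 tex

3.08 tex


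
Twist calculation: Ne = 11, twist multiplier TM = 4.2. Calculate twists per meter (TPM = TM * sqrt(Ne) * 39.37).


Formula: TPM = TM * sqrt(Ne) * 39.37
Step 1: sqrt(Ne) = sqrt(11) = 3.3166
Step 2: TM * sqrt(Ne) = 4.2 * 3.3166 = 13.9297
Step 3: TPM = 13.9297 * 39.37 = 548 twists/m

548 twists/m


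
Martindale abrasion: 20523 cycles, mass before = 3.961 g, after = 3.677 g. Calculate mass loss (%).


Formula: Mass loss% = ((m_before - m_after) / m_before) * 100
Step 1: Mass loss = 3.961 - 3.677 = 0.284 g
Step 2: Ratio = 0.284 / 3.961 = 0.0716991
Step 3: Mass loss% = 0.0716991 * 100 = 7.16991% ≈ 7.17%

7.17%


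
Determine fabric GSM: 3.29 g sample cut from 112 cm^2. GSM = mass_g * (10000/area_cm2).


Formula: GSM = mass_g / area_m2
Step 1: Convert area: 112 cm^2 = 112 / 10000 = 0.0112 m^2
Step 2: GSM = 3.29 g / 0.0112 m^2 = 293.8 g/m^2

293.8 g/m^2


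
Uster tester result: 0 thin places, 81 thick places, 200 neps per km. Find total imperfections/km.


Formula: Total = thin places + thick places + neps
Total = 0 + 81 + 200
Total = 281 imperfections/km

281 imperfections/km


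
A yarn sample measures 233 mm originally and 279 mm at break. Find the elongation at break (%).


Formula: Elongation (%) = ((L_break - L0) / L0) * 100
Step 1: Extension = 279 - 233 = 46 mm
Step 2: Elongation = (46 / 233) * 100
Step 3: Elongation = 0.197425 * 100 = 19.7425% ≈ 19.7%

19.7%


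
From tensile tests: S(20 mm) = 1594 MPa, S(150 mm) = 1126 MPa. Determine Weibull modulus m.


Formula: m = ln(L1/L2) / ln(S2/S1)
Step 1: ln(L1/L2) = ln(20/150) = -2.01490
Step 2: S2/S1 = 1126/1594 = 0.7064
Step 3: ln(S2/S1) = ln(0.7064) = -0.34757
Step 4: m = -2.01490 / -0.34757 = 5.80

5.80 (Weibull m)


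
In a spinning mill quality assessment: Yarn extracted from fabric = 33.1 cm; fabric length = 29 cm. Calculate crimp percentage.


Formula: Crimp% = ((L_yarn - L_fabric) / L_fabric) * 100
Step 1: Extension = 33.1 - 29 = 4.1 cm
Step 2: Crimp% = (4.1 / 29) * 100
Step 3: Crimp% = 0.141379 * 100 = 14.1379% ≈ 14.1%

14.1%


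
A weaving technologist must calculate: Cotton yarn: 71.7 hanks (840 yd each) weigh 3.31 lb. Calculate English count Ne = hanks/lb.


Formula: Ne = hanks / mass_lb
Substituting: Ne = 71.7 / 3.31
Ne = 21.7

21.7 Ne


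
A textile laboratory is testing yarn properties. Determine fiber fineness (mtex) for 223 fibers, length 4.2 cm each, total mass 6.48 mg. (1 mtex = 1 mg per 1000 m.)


Formula: fineness (mtex) = mass (mg) / total length (km) = (mass_mg / total_length_m) * 1000
Step 1: Convert fiber length: 4.2 cm = 0.042 m
Step 2: Total fiber length = 223 * 0.042 = 9.366 m
Step 3: Linear density = 6.48 mg / 9.366 m = 0.6919 mg/m
Step 4: fineness = 0.6919 * 1000 = 691.9 mtex

691.9 mtex


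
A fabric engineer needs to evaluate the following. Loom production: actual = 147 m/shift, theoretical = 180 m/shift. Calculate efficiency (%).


Formula: Efficiency% = (Actual output / Theoretical output) * 100
Efficiency% = (147 / 180) * 100
Efficiency% = 0.816667 * 100 = 81.6667% ≈ 81.7%

81.7%


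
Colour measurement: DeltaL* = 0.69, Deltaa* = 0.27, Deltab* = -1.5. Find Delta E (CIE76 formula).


Formula: Delta E = sqrt(dL*^2 + da*^2 + db*^2)
Step 1: dL*^2 = 0.69^2 = 0.4761
Step 2: da*^2 = 0.27^2 = 0.0729
Step 3: db*^2 = (-1.5)^2 = 2.25
Step 4: Sum = 0.4761 + 0.0729 + 2.25 = 2.799
Step 5: Delta E = sqrt(2.799) = 1.67

1.67 Delta E


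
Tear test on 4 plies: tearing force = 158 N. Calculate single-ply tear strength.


Formula: Per-ply strength = Total force / Number of plies
Per-ply = 158 N / 4
Per-ply = 39.5 N

39.5 N


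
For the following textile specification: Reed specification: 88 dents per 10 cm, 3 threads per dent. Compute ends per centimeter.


Formula: EPC = (dents per 10 cm * ends per dent) / 10
Step 1: Total ends per 10 cm = 88 * 3 = 264
Step 2: EPC = 264 / 10 = 26.4 ends/cm

26.4 ends/cm


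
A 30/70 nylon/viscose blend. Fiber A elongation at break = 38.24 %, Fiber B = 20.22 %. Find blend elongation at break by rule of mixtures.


Formula: Blend property = (fraction_A * property_A) + (fraction_B * property_B)
Step 1: Contribution A = 30/100 * 38.24 % = 11.472 %
Step 2: Contribution B = 70/100 * 20.22 % = 14.154 %
Step 3: Blend elongation at break = 11.472 + 14.154 = 25.626 %

25.626 %


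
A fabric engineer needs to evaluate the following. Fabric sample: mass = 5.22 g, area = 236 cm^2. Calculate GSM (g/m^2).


Formula: GSM = mass_g / area_m2
Step 1: Convert area: 236 cm^2 = 236 / 10000 = 0.0236 m^2
Step 2: GSM = 5.22 g / 0.0236 m^2 = 221.2 g/m^2

221.2 g/m^2


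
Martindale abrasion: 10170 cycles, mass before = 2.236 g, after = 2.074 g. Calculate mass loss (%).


Formula: Mass loss% = ((m_before - m_after) / m_before) * 100
Step 1: Mass loss = 2.236 - 2.074 = 0.162 g
Step 2: Ratio = 0.162 / 2.236 = 0.0724508
Step 3: Mass loss% = 0.0724508 * 100 = 7.24508% ≈ 7.25%

7.25%


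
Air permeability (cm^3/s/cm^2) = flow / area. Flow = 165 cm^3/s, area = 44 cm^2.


Formula: Air Permeability = Airflow / Test Area
AP = 165 cm^3/s / 44 cm^2
AP = 3.8 cm^3/s/cm^2

3.8 cm^3/s/cm^2


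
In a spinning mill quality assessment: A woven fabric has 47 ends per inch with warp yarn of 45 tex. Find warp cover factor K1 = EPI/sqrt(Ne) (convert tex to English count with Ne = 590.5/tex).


Formula: K1 = EPI / sqrt(Ne), with Ne = 590.5 / tex_warp
Step 1: Ne = 590.5 / 45 = 13.122
Step 2: sqrt(Ne) = sqrt(13.122) = 3.6224
Step 3: K1 = 47 / 3.6224 = 13.0

13.0


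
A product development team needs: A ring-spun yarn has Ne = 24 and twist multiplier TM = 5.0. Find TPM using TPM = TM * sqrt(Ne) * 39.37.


Formula: TPM = TM * sqrt(Ne) * 39.37
Step 1: sqrt(Ne) = sqrt(24) = 4.899
Step 2: TM * sqrt(Ne) = 5.0 * 4.899 = 24.495
Step 3: TPM = 24.495 * 39.37 = 964 twists/m

964 twists/m


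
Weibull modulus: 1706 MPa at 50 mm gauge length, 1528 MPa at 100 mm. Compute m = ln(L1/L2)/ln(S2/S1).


Formula: m = ln(L1/L2) / ln(S2/S1)
Step 1: ln(L1/L2) = ln(50/100) = -0.69315
Step 2: S2/S1 = 1528/1706 = 0.89566
Step 3: ln(S2/S1) = ln(0.89566) = -0.11019
Step 4: m = -0.69315 / -0.11019 = 6.29

6.29 (Weibull m)


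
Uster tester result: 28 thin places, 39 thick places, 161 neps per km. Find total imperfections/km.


Formula: Total = thin places + thick places + neps
Total = 28 + 39 + 161
Total = 228 imperfections/km

228 imperfections/km


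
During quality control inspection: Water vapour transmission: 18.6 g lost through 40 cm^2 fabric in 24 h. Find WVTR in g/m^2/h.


Formula: WVTR = mass_loss / (area * time)
Step 1: Convert area: 40 cm^2 = 0.004 m^2
Step 2: WVTR = 18.6 g / (0.004 m^2 * 24 h)
Step 3: WVTR = 18.6 / 0.096 = 193.8 g/m^2/h

193.8 g/m^2/h


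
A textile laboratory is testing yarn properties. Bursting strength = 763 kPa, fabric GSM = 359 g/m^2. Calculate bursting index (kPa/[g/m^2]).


Formula: Bursting Index = Bursting Strength / Fabric GSM
BI = 763 kPa / 359 g/m^2
BI = 2.125 kPa/(g/m^2)

2.125 kPa/(g/m^2)


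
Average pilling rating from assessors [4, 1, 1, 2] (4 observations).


Formula: Mean = sum / count
Sum = 4 + 1 + 1 + 2 = 8
Mean = 8 / 4 = 2.0

2.0


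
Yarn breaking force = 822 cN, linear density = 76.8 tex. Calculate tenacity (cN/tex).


Formula: Tenacity = Breaking force / Linear density
Tenacity = 822 cN / 76.8 tex
Tenacity = 10.70 cN/tex

10.70 cN/tex


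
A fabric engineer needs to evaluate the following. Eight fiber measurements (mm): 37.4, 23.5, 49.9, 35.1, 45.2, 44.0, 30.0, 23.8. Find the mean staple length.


Formula: Mean = sum of lengths / count
Sum = 37.4 + 23.5 + 49.9 + 35.1 + 45.2 + 44.0 + 30.0 + 23.8
Sum = 288.9 mm
Mean = 288.9 / 8 = 36.11 mm

36.11 mm


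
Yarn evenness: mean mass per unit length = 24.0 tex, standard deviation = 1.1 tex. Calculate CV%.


Formula: CV% = (standard deviation / mean) * 100
Step 1: Ratio = 1.1 / 24.0 = 0.045833
Step 2: CV% = 0.045833 * 100 = 4.5833% ≈ 4.6%

4.6%


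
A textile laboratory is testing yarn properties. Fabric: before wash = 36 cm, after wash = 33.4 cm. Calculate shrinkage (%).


Formula: Shrinkage% = ((L_before - L_after) / L_before) * 100
Step 1: Shrinkage = 36 - 33.4 = 2.6 cm
Step 2: Shrinkage% = (2.6 / 36) * 100
Step 3: Shrinkage% = 0.072222 * 100 = 7.2222% ≈ 7.2%

7.2%


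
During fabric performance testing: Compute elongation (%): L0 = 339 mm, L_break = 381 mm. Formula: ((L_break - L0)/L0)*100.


Formula: Elongation (%) = ((L_break - L0) / L0) * 100
Step 1: Extension = 381 - 339 = 42 mm
Step 2: Elongation = (42 / 339) * 100
Step 3: Elongation = 0.123894 * 100 = 12.3894% ≈ 12.4%

12.4%


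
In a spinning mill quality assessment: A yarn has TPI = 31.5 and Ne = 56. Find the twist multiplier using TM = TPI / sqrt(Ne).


Formula: TM = TPI / sqrt(Ne)
Step 1: sqrt(Ne) = sqrt(56) = 7.4833
Step 2: TM = 31.5 / 7.4833 = 4.21

4.21 TM


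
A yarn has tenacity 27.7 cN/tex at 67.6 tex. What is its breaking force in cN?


Formula: Breaking force = Tenacity * Linear density
F = 27.7 cN/tex * 67.6 tex
F = 1872.52 cN

1872.52 cN


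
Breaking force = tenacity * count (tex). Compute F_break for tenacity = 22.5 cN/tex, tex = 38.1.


Formula: Breaking force = Tenacity * Linear density
F = 22.5 cN/tex * 38.1 tex
F = 857.25 cN

857.25 cN


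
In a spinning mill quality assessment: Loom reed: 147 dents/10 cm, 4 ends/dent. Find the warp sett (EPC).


Formula: EPC = (dents per 10 cm * ends per dent) / 10
Step 1: Total ends per 10 cm = 147 * 4 = 588
Step 2: EPC = 588 / 10 = 58.8 ends/cm

58.8 ends/cm


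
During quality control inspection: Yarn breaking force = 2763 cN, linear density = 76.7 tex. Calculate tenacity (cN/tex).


Formula: Tenacity = Breaking force / Linear density
Tenacity = 2763 cN / 76.7 tex
Tenacity = 36.02 cN/tex

36.02 cN/tex


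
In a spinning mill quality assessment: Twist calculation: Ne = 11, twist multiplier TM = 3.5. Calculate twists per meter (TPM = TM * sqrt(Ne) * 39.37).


Formula: TPM = TM * sqrt(Ne) * 39.37
Step 1: sqrt(Ne) = sqrt(11) = 3.3166
Step 2: TM * sqrt(Ne) = 3.5 * 3.3166 = 11.6081
Step 3: TPM = 11.6081 * 39.37 = 457 twists/m

457 twists/m


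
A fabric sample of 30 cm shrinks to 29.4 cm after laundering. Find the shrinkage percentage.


Formula: Shrinkage% = ((L_before - L_after) / L_before) * 100
Step 1: Shrinkage = 30 - 29.4 = 0.6 cm
Step 2: Shrinkage% = (0.6 / 30) * 100
Step 3: Shrinkage% = 0.02 * 100 = 2.0%

2.0%


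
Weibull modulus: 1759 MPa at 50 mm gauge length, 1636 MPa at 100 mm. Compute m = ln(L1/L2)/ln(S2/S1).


Formula: m = ln(L1/L2) / ln(S2/S1)
Step 1: ln(L1/L2) = ln(50/100) = -0.69315
Step 2: S2/S1 = 1636/1759 = 0.93007
Step 3: ln(S2/S1) = ln(0.93007) = -0.07250
Step 4: m = -0.69315 / -0.07250 = 9.56

9.56 (Weibull m)


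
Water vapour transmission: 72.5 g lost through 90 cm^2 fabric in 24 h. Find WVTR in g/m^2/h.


Formula: WVTR = mass_loss / (area * time)
Step 1: Convert area: 90 cm^2 = 0.009 m^2
Step 2: WVTR = 72.5 g / (0.009 m^2 * 24 h)
Step 3: WVTR = 72.5 / 0.216 = 335.6 g/m^2/h

335.6 g/m^2/h


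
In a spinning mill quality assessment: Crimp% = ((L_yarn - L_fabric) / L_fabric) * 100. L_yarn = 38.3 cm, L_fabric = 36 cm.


Formula: Crimp% = ((L_yarn - L_fabric) / L_fabric) * 100
Step 1: Extension = 38.3 - 36 = 2.3 cm
Step 2: Crimp% = (2.3 / 36) * 100
Step 3: Crimp% = 0.063889 * 100 = 6.3889% ≈ 6.4%

6.4%


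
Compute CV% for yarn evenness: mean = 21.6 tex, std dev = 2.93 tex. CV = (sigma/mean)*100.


Formula: CV% = (standard deviation / mean) * 100
Step 1: Ratio = 2.93 / 21.6 = 0.135648
Step 2: CV% = 0.135648 * 100 = 13.5648% ≈ 13.6%

13.6%


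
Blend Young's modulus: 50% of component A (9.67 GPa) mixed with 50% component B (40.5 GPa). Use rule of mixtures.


Formula: Blend property = (fraction_A * property_A) + (fraction_B * property_B)
Step 1: Contribution A = 50/100 * 9.67 GPa = 4.835 GPa
Step 2: Contribution B = 50/100 * 40.5 GPa = 20.25 GPa
Step 3: Blend Young's modulus = 4.835 + 20.25 = 25.085 GPa

25.085 GPa


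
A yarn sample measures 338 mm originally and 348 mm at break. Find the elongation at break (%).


Formula: Elongation (%) = ((L_break - L0) / L0) * 100
Step 1: Extension = 348 - 338 = 10 mm
Step 2: Elongation = (10 / 338) * 100
Step 3: Elongation = 0.029586 * 100 = 2.9586% ≈ 3.0%

3.0%


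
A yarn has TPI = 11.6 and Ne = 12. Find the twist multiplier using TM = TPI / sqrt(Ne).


Formula: TM = TPI / sqrt(Ne)
Step 1: sqrt(Ne) = sqrt(12) = 3.4641
Step 2: TM = 11.6 / 3.4641 = 3.35

3.35 TM


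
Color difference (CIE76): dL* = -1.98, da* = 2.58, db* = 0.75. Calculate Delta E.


Formula: Delta E = sqrt(dL*^2 + da*^2 + db*^2)
Step 1: dL*^2 = (-1.98)^2 = 3.9204
Step 2: da*^2 = 2.58^2 = 6.6564
Step 3: db*^2 = 0.75^2 = 0.5625
Step 4: Sum = 3.9204 + 6.6564 + 0.5625 = 11.1393
Step 5: Delta E = sqrt(11.1393) = 3.34

3.34 Delta E


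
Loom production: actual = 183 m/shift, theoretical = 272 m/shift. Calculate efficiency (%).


Formula: Efficiency% = (Actual output / Theoretical output) * 100
Efficiency% = (183 / 272) * 100
Efficiency% = 0.672794 * 100 = 67.2794% ≈ 67.3%

67.3%


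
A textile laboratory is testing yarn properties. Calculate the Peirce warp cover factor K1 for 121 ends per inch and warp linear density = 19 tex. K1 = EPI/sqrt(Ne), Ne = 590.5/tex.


Formula: K1 = EPI / sqrt(Ne), with Ne = 590.5 / tex_warp
Step 1: Ne = 590.5 / 19 = 31.079
Step 2: sqrt(Ne) = sqrt(31.079) = 5.5749
Step 3: K1 = 121 / 5.5749 = 21.7

21.7


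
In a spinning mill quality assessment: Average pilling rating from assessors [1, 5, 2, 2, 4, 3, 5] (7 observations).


Formula: Mean = sum / count
Sum = 1 + 5 + 2 + 2 + 4 + 3 + 5 = 22
Mean = 22 / 7 = 3.1

3.1


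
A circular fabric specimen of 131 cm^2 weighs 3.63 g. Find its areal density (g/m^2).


Formula: GSM = mass_g / area_m2
Step 1: Convert area: 131 cm^2 = 131 / 10000 = 0.0131 m^2
Step 2: GSM = 3.63 g / 0.0131 m^2 = 277.1 g/m^2

277.1 g/m^2


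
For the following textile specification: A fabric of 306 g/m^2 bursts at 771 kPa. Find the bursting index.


Formula: Bursting Index = Bursting Strength / Fabric GSM
BI = 771 kPa / 306 g/m^2
BI = 2.520 kPa/(g/m^2)

2.520 kPa/(g/m^2)


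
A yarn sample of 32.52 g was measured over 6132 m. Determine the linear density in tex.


Formula: Tex = (mass_g / length_m) * 1000
Substituting: Tex = (32.52 / 6132) * 1000
Intermediate: 32.52 / 6132 = 0.00530333 g/m
Tex = 0.00530333 * 1000 = 5.30 tex

5.30 tex


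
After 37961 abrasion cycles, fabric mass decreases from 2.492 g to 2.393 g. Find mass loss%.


Formula: Mass loss% = ((m_before - m_after) / m_before) * 100
Step 1: Mass loss = 2.492 - 2.393 = 0.099 g
Step 2: Ratio = 0.099 / 2.492 = 0.0397271
Step 3: Mass loss% = 0.0397271 * 100 = 3.97271% ≈ 3.97%

3.97%


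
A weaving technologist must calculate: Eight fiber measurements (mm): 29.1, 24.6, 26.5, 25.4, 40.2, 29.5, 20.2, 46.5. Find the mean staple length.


Formula: Mean = sum of lengths / count
Sum = 29.1 + 24.6 + 26.5 + 25.4 + 40.2 + 29.5 + 20.2 + 46.5
Sum = 242.0 mm
Mean = 242.0 / 8 = 30.25 mm

30.25 mm


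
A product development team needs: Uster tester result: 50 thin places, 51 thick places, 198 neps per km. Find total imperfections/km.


Formula: Total = thin places + thick places + neps
Total = 50 + 51 + 198
Total = 299 imperfections/km

299 imperfections/km


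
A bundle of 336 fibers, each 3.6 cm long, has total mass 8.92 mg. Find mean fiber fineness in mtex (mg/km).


Formula: fineness (mtex) = mass (mg) / total length (km) = (mass_mg / total_length_m) * 1000
Step 1: Convert fiber length: 3.6 cm = 0.036 m
Step 2: Total fiber length = 336 * 0.036 = 12.096 m
Step 3: Linear density = 8.92 mg / 12.096 m = 0.7374 mg/m
Step 4: fineness = 0.7374 * 1000 = 737.4 mtex

737.4 mtex


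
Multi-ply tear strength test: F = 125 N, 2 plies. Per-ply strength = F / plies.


Formula: Per-ply strength = Total force / Number of plies
Per-ply = 125 N / 2
Per-ply = 62.5 N

62.5 N


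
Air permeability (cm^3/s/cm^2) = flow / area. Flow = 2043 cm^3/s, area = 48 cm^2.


Formula: Air Permeability = Airflow / Test Area
AP = 2043 cm^3/s / 48 cm^2
AP = 42.6 cm^3/s/cm^2

42.6 cm^3/s/cm^2


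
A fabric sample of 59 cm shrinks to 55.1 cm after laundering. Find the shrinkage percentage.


Formula: Shrinkage% = ((L_before - L_after) / L_before) * 100
Step 1: Shrinkage = 59 - 55.1 = 3.9 cm
Step 2: Shrinkage% = (3.9 / 59) * 100
Step 3: Shrinkage% = 0.066102 * 100 = 6.6102% ≈ 6.6%

6.6%


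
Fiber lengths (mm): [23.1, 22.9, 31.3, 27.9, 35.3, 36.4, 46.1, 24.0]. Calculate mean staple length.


Formula: Mean = sum of lengths / count
Sum = 23.1 + 22.9 + 31.3 + 27.9 + 35.3 + 36.4 + 46.1 + 24.0
Sum = 247.0 mm
Mean = 247.0 / 8 = 30.88 mm

30.88 mm


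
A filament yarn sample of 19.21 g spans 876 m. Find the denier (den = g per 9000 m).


Formula: den = (mass_g / length_m) * 9000
Substituting: den = (19.21 / 876) * 9000
Intermediate: 19.21 / 876 = 0.02192922 g/m
den = 0.02192922 * 9000 = 197.4 denier

197.4 denier


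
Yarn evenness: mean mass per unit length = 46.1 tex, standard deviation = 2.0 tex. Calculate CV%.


Formula: CV% = (standard deviation / mean) * 100
Step 1: Ratio = 2.0 / 46.1 = 0.043384
Step 2: CV% = 0.043384 * 100 = 4.3384% ≈ 4.3%

4.3%


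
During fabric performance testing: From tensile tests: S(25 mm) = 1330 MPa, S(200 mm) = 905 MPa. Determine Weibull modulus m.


Formula: m = ln(L1/L2) / ln(S2/S1)
Step 1: ln(L1/L2) = ln(25/200) = -2.07944
Step 2: S2/S1 = 905/1330 = 0.68045
Step 3: ln(S2/S1) = ln(0.68045) = -0.38500
Step 4: m = -2.07944 / -0.38500 = 5.40

5.40 (Weibull m)


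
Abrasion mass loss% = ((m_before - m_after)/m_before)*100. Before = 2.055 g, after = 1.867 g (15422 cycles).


Formula: Mass loss% = ((m_before - m_after) / m_before) * 100
Step 1: Mass loss = 2.055 - 1.867 = 0.188 g
Step 2: Ratio = 0.188 / 2.055 = 0.0914842
Step 3: Mass loss% = 0.0914842 * 100 = 9.14842% ≈ 9.15%

9.15%


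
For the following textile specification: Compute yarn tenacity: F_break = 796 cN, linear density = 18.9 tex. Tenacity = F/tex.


Formula: Tenacity = Breaking force / Linear density
Tenacity = 796 cN / 18.9 tex
Tenacity = 42.12 cN/tex

42.12 cN/tex


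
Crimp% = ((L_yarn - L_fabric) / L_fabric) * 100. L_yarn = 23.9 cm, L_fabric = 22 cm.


Formula: Crimp% = ((L_yarn - L_fabric) / L_fabric) * 100
Step 1: Extension = 23.9 - 22 = 1.9 cm
Step 2: Crimp% = (1.9 / 22) * 100
Step 3: Crimp% = 0.086364 * 100 = 8.6364% ≈ 8.6%

8.6%


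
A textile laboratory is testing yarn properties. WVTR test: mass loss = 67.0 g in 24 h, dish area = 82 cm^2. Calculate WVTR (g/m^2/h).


Formula: WVTR = mass_loss / (area * time)
Step 1: Convert area: 82 cm^2 = 0.0082 m^2
Step 2: WVTR = 67.0 g / (0.0082 m^2 * 24 h)
Step 3: WVTR = 67.0 / 0.1968 = 340.4 g/m^2/h

340.4 g/m^2/h


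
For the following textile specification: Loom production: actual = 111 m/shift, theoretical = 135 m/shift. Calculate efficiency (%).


Formula: Efficiency% = (Actual output / Theoretical output) * 100
Efficiency% = (111 / 135) * 100
Efficiency% = 0.822222 * 100 = 82.2222% ≈ 82.2%

82.2%


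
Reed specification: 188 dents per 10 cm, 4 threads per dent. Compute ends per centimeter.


Formula: EPC = (dents per 10 cm * ends per dent) / 10
Step 1: Total ends per 10 cm = 188 * 4 = 752
Step 2: EPC = 752 / 10 = 75.2 ends/cm

75.2 ends/cm


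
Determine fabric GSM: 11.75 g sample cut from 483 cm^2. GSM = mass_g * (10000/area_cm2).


Formula: GSM = mass_g / area_m2
Step 1: Convert area: 483 cm^2 = 483 / 10000 = 0.0483 m^2
Step 2: GSM = 11.75 g / 0.0483 m^2 = 243.3 g/m^2

243.3 g/m^2


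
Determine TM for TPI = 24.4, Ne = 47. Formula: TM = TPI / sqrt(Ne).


Formula: TM = TPI / sqrt(Ne)
Step 1: sqrt(Ne) = sqrt(47) = 6.8557
Step 2: TM = 24.4 / 6.8557 = 3.56

3.56 TM


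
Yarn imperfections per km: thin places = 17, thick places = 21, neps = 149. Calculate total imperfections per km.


Formula: Total = thin places + thick places + neps
Total = 17 + 21 + 149
Total = 187 imperfections/km

187 imperfections/km


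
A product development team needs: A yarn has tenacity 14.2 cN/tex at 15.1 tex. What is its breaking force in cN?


Formula: Breaking force = Tenacity * Linear density
F = 14.2 cN/tex * 15.1 tex
F = 214.42 cN

214.42 cN


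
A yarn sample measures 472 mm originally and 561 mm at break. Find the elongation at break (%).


Formula: Elongation (%) = ((L_break - L0) / L0) * 100
Step 1: Extension = 561 - 472 = 89 mm
Step 2: Elongation = (89 / 472) * 100
Step 3: Elongation = 0.188559 * 100 = 18.8559% ≈ 18.9%

18.9%


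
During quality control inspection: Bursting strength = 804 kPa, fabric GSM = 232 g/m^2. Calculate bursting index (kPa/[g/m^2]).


Formula: Bursting Index = Bursting Strength / Fabric GSM
BI = 804 kPa / 232 g/m^2
BI = 3.466 kPa/(g/m^2)

3.466 kPa/(g/m^2)


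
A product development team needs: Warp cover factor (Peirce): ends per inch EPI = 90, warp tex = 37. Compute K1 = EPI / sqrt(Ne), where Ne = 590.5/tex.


Formula: K1 = EPI / sqrt(Ne), with Ne = 590.5 / tex_warp
Step 1: Ne = 590.5 / 37 = 15.959
Step 2: sqrt(Ne) = sqrt(15.959) = 3.9949
Step 3: K1 = 90 / 3.9949 = 22.5

22.5


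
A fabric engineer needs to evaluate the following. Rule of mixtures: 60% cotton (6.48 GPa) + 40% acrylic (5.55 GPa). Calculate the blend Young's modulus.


Formula: Blend property = (fraction_A * property_A) + (fraction_B * property_B)
Step 1: Contribution A = 60/100 * 6.48 GPa = 3.888 GPa
Step 2: Contribution B = 40/100 * 5.55 GPa = 2.22 GPa
Step 3: Blend Young's modulus = 3.888 + 2.22 = 6.108 GPa

6.108 GPa


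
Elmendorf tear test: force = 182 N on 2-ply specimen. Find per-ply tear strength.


Formula: Per-ply strength = Total force / Number of plies
Per-ply = 182 N / 2
Per-ply = 91 N

91 N


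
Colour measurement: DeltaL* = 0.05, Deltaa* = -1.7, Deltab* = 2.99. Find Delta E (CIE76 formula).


Formula: Delta E = sqrt(dL*^2 + da*^2 + db*^2)
Step 1: dL*^2 = 0.05^2 = 0.0025
Step 2: da*^2 = (-1.7)^2 = 2.89
Step 3: db*^2 = 2.99^2 = 8.9401
Step 4: Sum = 0.0025 + 2.89 + 8.9401 = 11.8326
Step 5: Delta E = sqrt(11.8326) = 3.44

3.44 Delta E


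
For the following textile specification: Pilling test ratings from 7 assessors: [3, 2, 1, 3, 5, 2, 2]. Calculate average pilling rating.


Formula: Mean = sum / count
Sum = 3 + 2 + 1 + 3 + 5 + 2 + 2 = 18
Mean = 18 / 7 = 2.6

2.6


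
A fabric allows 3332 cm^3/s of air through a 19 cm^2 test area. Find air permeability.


Formula: Air Permeability = Airflow / Test Area
AP = 3332 cm^3/s / 19 cm^2
AP = 175.4 cm^3/s/cm^2

175.4 cm^3/s/cm^2


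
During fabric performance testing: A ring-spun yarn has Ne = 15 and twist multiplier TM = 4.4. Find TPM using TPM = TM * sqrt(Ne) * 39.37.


Formula: TPM = TM * sqrt(Ne) * 39.37
Step 1: sqrt(Ne) = sqrt(15) = 3.873
Step 2: TM * sqrt(Ne) = 4.4 * 3.873 = 17.0412
Step 3: TPM = 17.0412 * 39.37 = 671 twists/m

671 twists/m


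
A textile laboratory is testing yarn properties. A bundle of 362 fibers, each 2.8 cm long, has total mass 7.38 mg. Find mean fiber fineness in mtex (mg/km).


Formula: fineness (mtex) = mass (mg) / total length (km) = (mass_mg / total_length_m) * 1000
Step 1: Convert fiber length: 2.8 cm = 0.028 m
Step 2: Total fiber length = 362 * 0.028 = 10.136 m
Step 3: Linear density = 7.38 mg / 10.136 m = 0.7281 mg/m
Step 4: fineness = 0.7281 * 1000 = 728.1 mtex

728.1 mtex


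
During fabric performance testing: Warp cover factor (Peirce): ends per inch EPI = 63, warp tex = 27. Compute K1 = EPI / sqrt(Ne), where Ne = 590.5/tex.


Formula: K1 = EPI / sqrt(Ne), with Ne = 590.5 / tex_warp
Step 1: Ne = 590.5 / 27 = 21.87
Step 2: sqrt(Ne) = sqrt(21.87) = 4.6765
Step 3: K1 = 63 / 4.6765 = 13.5

13.5


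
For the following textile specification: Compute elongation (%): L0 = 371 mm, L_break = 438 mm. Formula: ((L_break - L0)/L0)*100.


Formula: Elongation (%) = ((L_break - L0) / L0) * 100
Step 1: Extension = 438 - 371 = 67 mm
Step 2: Elongation = (67 / 371) * 100
Step 3: Elongation = 0.180593 * 100 = 18.0593% ≈ 18.1%

18.1%


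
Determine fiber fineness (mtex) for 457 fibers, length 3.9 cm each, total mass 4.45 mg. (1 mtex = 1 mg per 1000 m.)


Formula: fineness (mtex) = mass (mg) / total length (km) = (mass_mg / total_length_m) * 1000
Step 1: Convert fiber length: 3.9 cm = 0.039 m
Step 2: Total fiber length = 457 * 0.039 = 17.823 m
Step 3: Linear density = 4.45 mg / 17.823 m = 0.2497 mg/m
Step 4: fineness = 0.2497 * 1000 = 249.7 mtex

249.7 mtex


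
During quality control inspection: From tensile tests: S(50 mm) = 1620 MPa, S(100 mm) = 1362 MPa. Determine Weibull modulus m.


Formula: m = ln(L1/L2) / ln(S2/S1)
Step 1: ln(L1/L2) = ln(50/100) = -0.69315
Step 2: S2/S1 = 1362/1620 = 0.84074
Step 3: ln(S2/S1) = ln(0.84074) = -0.17347
Step 4: m = -0.69315 / -0.17347 = 4.00

4.00 (Weibull m)


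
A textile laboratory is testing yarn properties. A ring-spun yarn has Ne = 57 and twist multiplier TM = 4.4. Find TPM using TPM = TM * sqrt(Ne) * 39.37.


Formula: TPM = TM * sqrt(Ne) * 39.37
Step 1: sqrt(Ne) = sqrt(57) = 7.5498
Step 2: TM * sqrt(Ne) = 4.4 * 7.5498 = 33.2191
Step 3: TPM = 33.2191 * 39.37 = 1308 twists/m

1308 twists/m


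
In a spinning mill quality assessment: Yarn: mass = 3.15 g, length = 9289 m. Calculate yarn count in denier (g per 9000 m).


Formula: den = (mass_g / length_m) * 9000
Substituting: den = (3.15 / 9289) * 9000
Intermediate: 3.15 / 9289 = 0.00033911 g/m
den = 0.00033911 * 9000 = 3.1 denier

3.1 denier


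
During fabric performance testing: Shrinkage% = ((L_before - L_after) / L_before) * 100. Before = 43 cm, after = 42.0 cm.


Formula: Shrinkage% = ((L_before - L_after) / L_before) * 100
Step 1: Shrinkage = 43 - 42.0 = 1.0 cm
Step 2: Shrinkage% = (1.0 / 43) * 100
Step 3: Shrinkage% = 0.023256 * 100 = 2.3256% ≈ 2.3%

2.3%


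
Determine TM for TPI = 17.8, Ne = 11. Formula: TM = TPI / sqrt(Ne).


Formula: TM = TPI / sqrt(Ne)
Step 1: sqrt(Ne) = sqrt(11) = 3.3166
Step 2: TM = 17.8 / 3.3166 = 5.37

5.37 TM


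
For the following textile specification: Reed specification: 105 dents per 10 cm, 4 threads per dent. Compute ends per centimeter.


Formula: EPC = (dents per 10 cm * ends per dent) / 10
Step 1: Total ends per 10 cm = 105 * 4 = 420
Step 2: EPC = 420 / 10 = 42.0 ends/cm

42.0 ends/cm


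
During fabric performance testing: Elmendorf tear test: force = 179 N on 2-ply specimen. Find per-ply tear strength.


Formula: Per-ply strength = Total force / Number of plies
Per-ply = 179 N / 2
Per-ply = 89.5 N

89.5 N


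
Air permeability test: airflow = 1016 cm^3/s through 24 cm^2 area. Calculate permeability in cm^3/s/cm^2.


Formula: Air Permeability = Airflow / Test Area
AP = 1016 cm^3/s / 24 cm^2
AP = 42.3 cm^3/s/cm^2

42.3 cm^3/s/cm^2


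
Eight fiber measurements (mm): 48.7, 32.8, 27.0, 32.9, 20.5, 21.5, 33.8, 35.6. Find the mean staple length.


Formula: Mean = sum of lengths / count
Sum = 48.7 + 32.8 + 27.0 + 32.9 + 20.5 + 21.5 + 33.8 + 35.6
Sum = 252.8 mm
Mean = 252.8 / 8 = 31.60 mm

31.60 mm


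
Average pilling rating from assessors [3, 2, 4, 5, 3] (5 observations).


Formula: Mean = sum / count
Sum = 3 + 2 + 4 + 5 + 3 = 17
Mean = 17 / 5 = 3.4

3.4


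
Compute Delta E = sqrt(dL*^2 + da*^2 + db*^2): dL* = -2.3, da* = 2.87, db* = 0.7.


Formula: Delta E = sqrt(dL*^2 + da*^2 + db*^2)
Step 1: dL*^2 = (-2.3)^2 = 5.29
Step 2: da*^2 = 2.87^2 = 8.2369
Step 3: db*^2 = 0.7^2 = 0.49
Step 4: Sum = 5.29 + 8.2369 + 0.49 = 14.0169
Step 5: Delta E = sqrt(14.0169) = 3.74

3.74 Delta E


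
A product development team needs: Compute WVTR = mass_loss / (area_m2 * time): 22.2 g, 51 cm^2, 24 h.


Formula: WVTR = mass_loss / (area * time)
Step 1: Convert area: 51 cm^2 = 0.0051 m^2
Step 2: WVTR = 22.2 g / (0.0051 m^2 * 24 h)
Step 3: WVTR = 22.2 / 0.1224 = 181.4 g/m^2/h

181.4 g/m^2/h


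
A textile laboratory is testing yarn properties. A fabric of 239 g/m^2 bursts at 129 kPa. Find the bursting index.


Formula: Bursting Index = Bursting Strength / Fabric GSM
BI = 129 kPa / 239 g/m^2
BI = 0.540 kPa/(g/m^2)

0.540 kPa/(g/m^2)


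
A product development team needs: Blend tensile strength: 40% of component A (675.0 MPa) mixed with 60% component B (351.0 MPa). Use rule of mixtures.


Formula: Blend property = (fraction_A * property_A) + (fraction_B * property_B)
Step 1: Contribution A = 40/100 * 675.0 MPa = 270.0 MPa
Step 2: Contribution B = 60/100 * 351.0 MPa = 210.6 MPa
Step 3: Blend tensile strength = 270.0 + 210.6 = 480.6 MPa

480.6 MPa


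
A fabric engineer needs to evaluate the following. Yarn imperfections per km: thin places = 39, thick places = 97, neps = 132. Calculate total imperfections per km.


Formula: Total = thin places + thick places + neps
Total = 39 + 97 + 132
Total = 268 imperfections/km

268 imperfections/km


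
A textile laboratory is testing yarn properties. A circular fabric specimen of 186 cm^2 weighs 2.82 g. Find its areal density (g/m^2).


Formula: GSM = mass_g / area_m2
Step 1: Convert area: 186 cm^2 = 186 / 10000 = 0.0186 m^2
Step 2: GSM = 2.82 g / 0.0186 m^2 = 151.6 g/m^2

151.6 g/m^2


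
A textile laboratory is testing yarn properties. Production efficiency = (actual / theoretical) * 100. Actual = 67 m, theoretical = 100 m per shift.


Formula: Efficiency% = (Actual output / Theoretical output) * 100
Efficiency% = (67 / 100) * 100
Efficiency% = 0.67 * 100 = 67.0%

67.0%


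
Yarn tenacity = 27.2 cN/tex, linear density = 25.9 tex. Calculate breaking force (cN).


Formula: Breaking force = Tenacity * Linear density
F = 27.2 cN/tex * 25.9 tex
F = 704.48 cN

704.48 cN


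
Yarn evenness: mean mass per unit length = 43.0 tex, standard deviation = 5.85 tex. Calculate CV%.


Formula: CV% = (standard deviation / mean) * 100
Step 1: Ratio = 5.85 / 43.0 = 0.136047
Step 2: CV% = 0.136047 * 100 = 13.6047% ≈ 13.6%

13.6%


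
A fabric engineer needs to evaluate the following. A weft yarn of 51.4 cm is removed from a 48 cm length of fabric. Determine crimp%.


Formula: Crimp% = ((L_yarn - L_fabric) / L_fabric) * 100
Step 1: Extension = 51.4 - 48 = 3.4 cm
Step 2: Crimp% = (3.4 / 48) * 100
Step 3: Crimp% = 0.070833 * 100 = 7.0833% ≈ 7.1%

7.1%


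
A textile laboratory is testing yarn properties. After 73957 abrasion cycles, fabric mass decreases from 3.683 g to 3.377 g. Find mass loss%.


Formula: Mass loss% = ((m_before - m_after) / m_before) * 100
Step 1: Mass loss = 3.683 - 3.377 = 0.306 g
Step 2: Ratio = 0.306 / 3.683 = 0.0830844
Step 3: Mass loss% = 0.0830844 * 100 = 8.30844% ≈ 8.31%

8.31%


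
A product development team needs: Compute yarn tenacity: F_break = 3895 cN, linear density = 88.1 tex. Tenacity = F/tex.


Formula: Tenacity = Breaking force / Linear density
Tenacity = 3895 cN / 88.1 tex
Tenacity = 44.21 cN/tex

44.21 cN/tex


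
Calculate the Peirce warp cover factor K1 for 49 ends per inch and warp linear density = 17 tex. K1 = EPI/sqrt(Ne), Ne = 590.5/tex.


Formula: K1 = EPI / sqrt(Ne), with Ne = 590.5 / tex_warp
Step 1: Ne = 590.5 / 17 = 34.735
Step 2: sqrt(Ne) = sqrt(34.735) = 5.8936
Step 3: K1 = 49 / 5.8936 = 8.3

8.3


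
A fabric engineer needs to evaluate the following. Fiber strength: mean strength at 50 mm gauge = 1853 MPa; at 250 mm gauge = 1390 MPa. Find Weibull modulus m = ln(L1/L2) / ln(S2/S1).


Formula: m = ln(L1/L2) / ln(S2/S1)
Step 1: ln(L1/L2) = ln(50/250) = -1.60944
Step 2: S2/S1 = 1390/1853 = 0.75013
Step 3: ln(S2/S1) = ln(0.75013) = -0.28751
Step 4: m = -1.60944 / -0.28751 = 5.60

5.60 (Weibull m)


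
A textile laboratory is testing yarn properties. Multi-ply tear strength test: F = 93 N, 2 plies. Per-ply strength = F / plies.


Formula: Per-ply strength = Total force / Number of plies
Per-ply = 93 N / 2
Per-ply = 46.5 N

46.5 N


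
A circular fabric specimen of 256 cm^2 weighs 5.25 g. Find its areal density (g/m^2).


Formula: GSM = mass_g / area_m2
Step 1: Convert area: 256 cm^2 = 256 / 10000 = 0.0256 m^2
Step 2: GSM = 5.25 g / 0.0256 m^2 = 205.1 g/m^2

205.1 g/m^2


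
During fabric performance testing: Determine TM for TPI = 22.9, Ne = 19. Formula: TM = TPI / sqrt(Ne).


Formula: TM = TPI / sqrt(Ne)
Step 1: sqrt(Ne) = sqrt(19) = 4.3589
Step 2: TM = 22.9 / 4.3589 = 5.25

5.25 TM


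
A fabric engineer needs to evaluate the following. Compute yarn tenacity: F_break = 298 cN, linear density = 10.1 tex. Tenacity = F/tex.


Formula: Tenacity = Breaking force / Linear density
Tenacity = 298 cN / 10.1 tex
Tenacity = 29.50 cN/tex

29.50 cN/tex


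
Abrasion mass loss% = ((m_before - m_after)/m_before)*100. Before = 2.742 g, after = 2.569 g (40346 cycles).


Formula: Mass loss% = ((m_before - m_after) / m_before) * 100
Step 1: Mass loss = 2.742 - 2.569 = 0.173 g
Step 2: Ratio = 0.173 / 2.742 = 0.0630926
Step 3: Mass loss% = 0.0630926 * 100 = 6.30926% ≈ 6.31%

6.31%


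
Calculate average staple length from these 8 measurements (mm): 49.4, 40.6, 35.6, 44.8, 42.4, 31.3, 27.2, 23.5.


Formula: Mean = sum of lengths / count
Sum = 49.4 + 40.6 + 35.6 + 44.8 + 42.4 + 31.3 + 27.2 + 23.5
Sum = 294.8 mm
Mean = 294.8 / 8 = 36.85 mm

36.85 mm


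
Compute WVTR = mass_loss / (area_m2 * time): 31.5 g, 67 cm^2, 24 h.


Formula: WVTR = mass_loss / (area * time)
Step 1: Convert area: 67 cm^2 = 0.0067 m^2
Step 2: WVTR = 31.5 g / (0.0067 m^2 * 24 h)
Step 3: WVTR = 31.5 / 0.1608 = 195.9 g/m^2/h

195.9 g/m^2/h
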